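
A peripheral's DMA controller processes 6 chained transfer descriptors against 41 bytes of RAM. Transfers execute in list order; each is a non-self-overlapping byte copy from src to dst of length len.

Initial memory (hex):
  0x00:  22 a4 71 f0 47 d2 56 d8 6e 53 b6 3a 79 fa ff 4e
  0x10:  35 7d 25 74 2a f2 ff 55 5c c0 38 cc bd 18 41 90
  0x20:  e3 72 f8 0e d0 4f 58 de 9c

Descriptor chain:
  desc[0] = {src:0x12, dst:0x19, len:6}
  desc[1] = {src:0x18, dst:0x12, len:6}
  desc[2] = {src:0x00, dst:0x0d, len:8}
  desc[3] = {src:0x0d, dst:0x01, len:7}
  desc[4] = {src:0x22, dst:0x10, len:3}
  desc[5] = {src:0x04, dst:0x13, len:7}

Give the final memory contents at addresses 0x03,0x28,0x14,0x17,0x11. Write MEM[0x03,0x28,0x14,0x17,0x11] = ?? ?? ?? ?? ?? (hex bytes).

MEM[0x03,0x28,0x14,0x17,0x11] = 71 9c 47 6e 0e

[0] 0x12->0x19 len=6 : 25 74 2a f2 ff 55
[1] 0x18->0x12 len=6 : 5c 25 74 2a f2 ff
[2] 0x00->0x0d len=8 : 22 a4 71 f0 47 d2 56 d8
[3] 0x0d->0x01 len=7 : 22 a4 71 f0 47 d2 56
[4] 0x22->0x10 len=3 : f8 0e d0
[5] 0x04->0x13 len=7 : f0 47 d2 56 6e 53 b6
query mem[0x03]=0x71, mem[0x28]=0x9c, mem[0x14]=0x47, mem[0x17]=0x6e, mem[0x11]=0x0e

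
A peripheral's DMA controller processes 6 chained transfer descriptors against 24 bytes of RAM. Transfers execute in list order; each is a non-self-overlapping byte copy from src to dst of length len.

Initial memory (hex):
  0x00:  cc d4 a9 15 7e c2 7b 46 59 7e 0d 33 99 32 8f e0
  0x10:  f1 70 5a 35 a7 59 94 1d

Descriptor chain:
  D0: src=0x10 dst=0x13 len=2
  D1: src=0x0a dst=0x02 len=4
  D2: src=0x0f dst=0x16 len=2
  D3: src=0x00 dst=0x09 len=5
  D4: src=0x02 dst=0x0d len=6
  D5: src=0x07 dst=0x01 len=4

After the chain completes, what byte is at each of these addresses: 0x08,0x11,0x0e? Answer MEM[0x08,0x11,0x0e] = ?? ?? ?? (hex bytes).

MEM[0x08,0x11,0x0e] = 59 7b 33

[0] 0x10->0x13 len=2 : f1 70
[1] 0x0a->0x02 len=4 : 0d 33 99 32
[2] 0x0f->0x16 len=2 : e0 f1
[3] 0x00->0x09 len=5 : cc d4 0d 33 99
[4] 0x02->0x0d len=6 : 0d 33 99 32 7b 46
[5] 0x07->0x01 len=4 : 46 59 cc d4
query mem[0x08]=0x59, mem[0x11]=0x7b, mem[0x0e]=0x33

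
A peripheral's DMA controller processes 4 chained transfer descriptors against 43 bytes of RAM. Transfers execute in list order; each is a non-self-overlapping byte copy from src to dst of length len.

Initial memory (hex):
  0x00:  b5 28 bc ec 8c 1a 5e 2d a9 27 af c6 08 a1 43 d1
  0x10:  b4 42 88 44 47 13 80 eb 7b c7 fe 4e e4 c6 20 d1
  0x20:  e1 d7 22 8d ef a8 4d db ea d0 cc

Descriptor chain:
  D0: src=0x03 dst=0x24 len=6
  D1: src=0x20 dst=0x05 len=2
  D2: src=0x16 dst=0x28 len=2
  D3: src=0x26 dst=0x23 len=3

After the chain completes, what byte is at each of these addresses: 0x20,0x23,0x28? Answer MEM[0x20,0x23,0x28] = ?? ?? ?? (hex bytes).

MEM[0x20,0x23,0x28] = e1 1a 80

D0: mem[0x24..0x29] <- [ec 8c 1a 5e 2d a9]
D1: mem[0x05..0x06] <- [e1 d7]
D2: mem[0x28..0x29] <- [80 eb]
D3: mem[0x23..0x25] <- [1a 5e 80]
query mem[0x20]=0xe1, mem[0x23]=0x1a, mem[0x28]=0x80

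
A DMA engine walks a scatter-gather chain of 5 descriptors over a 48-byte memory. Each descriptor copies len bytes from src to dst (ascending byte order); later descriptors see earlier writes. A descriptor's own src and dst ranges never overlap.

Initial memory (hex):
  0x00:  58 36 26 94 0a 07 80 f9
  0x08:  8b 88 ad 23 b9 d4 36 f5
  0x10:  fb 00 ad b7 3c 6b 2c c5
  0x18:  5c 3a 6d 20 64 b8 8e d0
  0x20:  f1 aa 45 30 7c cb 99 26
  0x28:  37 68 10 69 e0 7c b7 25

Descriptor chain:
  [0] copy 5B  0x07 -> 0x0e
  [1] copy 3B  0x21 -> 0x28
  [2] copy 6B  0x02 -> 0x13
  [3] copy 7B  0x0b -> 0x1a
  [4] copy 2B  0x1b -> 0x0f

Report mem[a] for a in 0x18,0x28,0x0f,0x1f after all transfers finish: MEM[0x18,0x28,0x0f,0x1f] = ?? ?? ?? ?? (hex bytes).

#0 dst[0x0e+5] := {0xf9,0x8b,0x88,0xad,0x23}
#1 dst[0x28+3] := {0xaa,0x45,0x30}
#2 dst[0x13+6] := {0x26,0x94,0x0a,0x07,0x80,0xf9}
#3 dst[0x1a+7] := {0x23,0xb9,0xd4,0xf9,0x8b,0x88,0xad}
#4 dst[0x0f+2] := {0xb9,0xd4}
query mem[0x18]=0xf9, mem[0x28]=0xaa, mem[0x0f]=0xb9, mem[0x1f]=0x88

MEM[0x18,0x28,0x0f,0x1f] = f9 aa b9 88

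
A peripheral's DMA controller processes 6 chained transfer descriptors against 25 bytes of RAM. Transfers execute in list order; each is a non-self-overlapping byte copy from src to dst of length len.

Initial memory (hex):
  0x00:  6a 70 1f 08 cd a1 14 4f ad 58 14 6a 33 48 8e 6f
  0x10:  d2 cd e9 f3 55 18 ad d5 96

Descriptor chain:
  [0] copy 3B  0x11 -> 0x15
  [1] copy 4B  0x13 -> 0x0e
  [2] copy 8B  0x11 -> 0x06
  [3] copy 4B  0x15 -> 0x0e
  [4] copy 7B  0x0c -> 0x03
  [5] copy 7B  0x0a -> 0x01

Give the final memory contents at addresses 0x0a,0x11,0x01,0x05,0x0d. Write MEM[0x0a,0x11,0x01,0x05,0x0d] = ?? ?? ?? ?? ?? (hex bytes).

#0 dst[0x15+3] := {0xcd,0xe9,0xf3}
#1 dst[0x0e+4] := {0xf3,0x55,0xcd,0xe9}
#2 dst[0x06+8] := {0xe9,0xe9,0xf3,0x55,0xcd,0xe9,0xf3,0x96}
#3 dst[0x0e+4] := {0xcd,0xe9,0xf3,0x96}
#4 dst[0x03+7] := {0xf3,0x96,0xcd,0xe9,0xf3,0x96,0xe9}
#5 dst[0x01+7] := {0xcd,0xe9,0xf3,0x96,0xcd,0xe9,0xf3}
query mem[0x0a]=0xcd, mem[0x11]=0x96, mem[0x01]=0xcd, mem[0x05]=0xcd, mem[0x0d]=0x96

MEM[0x0a,0x11,0x01,0x05,0x0d] = cd 96 cd cd 96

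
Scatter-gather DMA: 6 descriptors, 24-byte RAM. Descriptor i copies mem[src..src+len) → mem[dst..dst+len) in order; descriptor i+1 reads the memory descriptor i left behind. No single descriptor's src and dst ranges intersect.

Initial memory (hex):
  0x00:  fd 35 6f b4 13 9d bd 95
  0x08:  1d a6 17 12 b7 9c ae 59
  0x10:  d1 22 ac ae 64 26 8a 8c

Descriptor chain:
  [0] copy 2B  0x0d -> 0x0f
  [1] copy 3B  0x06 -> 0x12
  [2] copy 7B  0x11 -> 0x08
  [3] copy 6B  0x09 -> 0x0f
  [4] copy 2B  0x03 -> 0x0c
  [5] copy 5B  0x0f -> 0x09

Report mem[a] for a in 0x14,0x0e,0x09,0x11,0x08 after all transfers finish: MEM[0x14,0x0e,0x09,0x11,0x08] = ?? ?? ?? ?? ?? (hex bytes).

MEM[0x14,0x0e,0x09,0x11,0x08] = 8c 8c bd 1d 22

#0 dst[0x0f+2] := {0x9c,0xae}
#1 dst[0x12+3] := {0xbd,0x95,0x1d}
#2 dst[0x08+7] := {0x22,0xbd,0x95,0x1d,0x26,0x8a,0x8c}
#3 dst[0x0f+6] := {0xbd,0x95,0x1d,0x26,0x8a,0x8c}
#4 dst[0x0c+2] := {0xb4,0x13}
#5 dst[0x09+5] := {0xbd,0x95,0x1d,0x26,0x8a}
query mem[0x14]=0x8c, mem[0x0e]=0x8c, mem[0x09]=0xbd, mem[0x11]=0x1d, mem[0x08]=0x22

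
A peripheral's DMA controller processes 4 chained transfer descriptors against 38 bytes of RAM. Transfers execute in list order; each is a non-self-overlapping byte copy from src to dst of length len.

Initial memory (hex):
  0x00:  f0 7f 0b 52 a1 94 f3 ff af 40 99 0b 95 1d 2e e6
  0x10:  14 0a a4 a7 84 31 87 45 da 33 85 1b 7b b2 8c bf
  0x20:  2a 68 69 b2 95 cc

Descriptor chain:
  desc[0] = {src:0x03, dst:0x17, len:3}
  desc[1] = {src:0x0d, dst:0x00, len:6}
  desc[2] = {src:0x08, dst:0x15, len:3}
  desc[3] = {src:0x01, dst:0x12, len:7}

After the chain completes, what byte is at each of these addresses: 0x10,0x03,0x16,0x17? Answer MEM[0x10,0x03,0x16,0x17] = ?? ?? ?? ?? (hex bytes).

[0] 0x03->0x17 len=3 : 52 a1 94
[1] 0x0d->0x00 len=6 : 1d 2e e6 14 0a a4
[2] 0x08->0x15 len=3 : af 40 99
[3] 0x01->0x12 len=7 : 2e e6 14 0a a4 f3 ff
query mem[0x10]=0x14, mem[0x03]=0x14, mem[0x16]=0xa4, mem[0x17]=0xf3

MEM[0x10,0x03,0x16,0x17] = 14 14 a4 f3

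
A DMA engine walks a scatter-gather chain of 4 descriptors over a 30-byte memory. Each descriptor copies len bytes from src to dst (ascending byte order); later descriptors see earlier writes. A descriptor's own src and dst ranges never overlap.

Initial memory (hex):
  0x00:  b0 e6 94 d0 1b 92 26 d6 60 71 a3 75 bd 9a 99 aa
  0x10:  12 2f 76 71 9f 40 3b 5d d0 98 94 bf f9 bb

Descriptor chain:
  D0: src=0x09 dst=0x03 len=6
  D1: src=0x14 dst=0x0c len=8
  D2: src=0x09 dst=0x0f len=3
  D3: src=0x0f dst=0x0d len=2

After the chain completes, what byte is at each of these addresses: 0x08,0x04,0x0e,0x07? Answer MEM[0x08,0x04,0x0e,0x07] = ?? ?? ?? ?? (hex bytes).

MEM[0x08,0x04,0x0e,0x07] = 99 a3 a3 9a

#0 dst[0x03+6] := {0x71,0xa3,0x75,0xbd,0x9a,0x99}
#1 dst[0x0c+8] := {0x9f,0x40,0x3b,0x5d,0xd0,0x98,0x94,0xbf}
#2 dst[0x0f+3] := {0x71,0xa3,0x75}
#3 dst[0x0d+2] := {0x71,0xa3}
query mem[0x08]=0x99, mem[0x04]=0xa3, mem[0x0e]=0xa3, mem[0x07]=0x9a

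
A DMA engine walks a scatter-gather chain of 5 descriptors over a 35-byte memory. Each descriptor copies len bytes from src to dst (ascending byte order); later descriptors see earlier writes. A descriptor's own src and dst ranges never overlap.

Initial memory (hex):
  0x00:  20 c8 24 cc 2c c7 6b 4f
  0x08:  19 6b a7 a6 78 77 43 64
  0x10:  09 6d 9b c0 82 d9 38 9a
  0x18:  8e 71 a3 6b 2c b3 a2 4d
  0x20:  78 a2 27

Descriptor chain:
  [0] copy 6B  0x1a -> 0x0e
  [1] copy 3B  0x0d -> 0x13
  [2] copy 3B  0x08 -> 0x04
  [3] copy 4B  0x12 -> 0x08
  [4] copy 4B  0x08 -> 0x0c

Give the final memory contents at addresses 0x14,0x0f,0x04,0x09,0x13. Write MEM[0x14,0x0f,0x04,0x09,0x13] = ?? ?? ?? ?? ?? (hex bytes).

#0 dst[0x0e+6] := {0xa3,0x6b,0x2c,0xb3,0xa2,0x4d}
#1 dst[0x13+3] := {0x77,0xa3,0x6b}
#2 dst[0x04+3] := {0x19,0x6b,0xa7}
#3 dst[0x08+4] := {0xa2,0x77,0xa3,0x6b}
#4 dst[0x0c+4] := {0xa2,0x77,0xa3,0x6b}
query mem[0x14]=0xa3, mem[0x0f]=0x6b, mem[0x04]=0x19, mem[0x09]=0x77, mem[0x13]=0x77

MEM[0x14,0x0f,0x04,0x09,0x13] = a3 6b 19 77 77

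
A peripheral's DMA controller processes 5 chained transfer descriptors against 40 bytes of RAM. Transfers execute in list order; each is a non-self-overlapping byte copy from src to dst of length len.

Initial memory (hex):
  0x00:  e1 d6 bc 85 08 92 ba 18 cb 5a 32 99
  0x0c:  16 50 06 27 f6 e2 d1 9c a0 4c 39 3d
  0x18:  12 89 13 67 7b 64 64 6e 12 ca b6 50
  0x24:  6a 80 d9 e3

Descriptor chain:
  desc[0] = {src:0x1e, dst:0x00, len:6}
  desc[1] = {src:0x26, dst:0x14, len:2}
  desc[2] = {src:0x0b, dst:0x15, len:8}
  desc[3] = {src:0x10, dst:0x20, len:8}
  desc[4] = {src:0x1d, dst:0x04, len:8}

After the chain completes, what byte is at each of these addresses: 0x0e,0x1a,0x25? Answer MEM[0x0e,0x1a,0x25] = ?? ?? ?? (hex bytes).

MEM[0x0e,0x1a,0x25] = 06 f6 99

[0] 0x1e->0x00 len=6 : 64 6e 12 ca b6 50
[1] 0x26->0x14 len=2 : d9 e3
[2] 0x0b->0x15 len=8 : 99 16 50 06 27 f6 e2 d1
[3] 0x10->0x20 len=8 : f6 e2 d1 9c d9 99 16 50
[4] 0x1d->0x04 len=8 : 64 64 6e f6 e2 d1 9c d9
query mem[0x0e]=0x06, mem[0x1a]=0xf6, mem[0x25]=0x99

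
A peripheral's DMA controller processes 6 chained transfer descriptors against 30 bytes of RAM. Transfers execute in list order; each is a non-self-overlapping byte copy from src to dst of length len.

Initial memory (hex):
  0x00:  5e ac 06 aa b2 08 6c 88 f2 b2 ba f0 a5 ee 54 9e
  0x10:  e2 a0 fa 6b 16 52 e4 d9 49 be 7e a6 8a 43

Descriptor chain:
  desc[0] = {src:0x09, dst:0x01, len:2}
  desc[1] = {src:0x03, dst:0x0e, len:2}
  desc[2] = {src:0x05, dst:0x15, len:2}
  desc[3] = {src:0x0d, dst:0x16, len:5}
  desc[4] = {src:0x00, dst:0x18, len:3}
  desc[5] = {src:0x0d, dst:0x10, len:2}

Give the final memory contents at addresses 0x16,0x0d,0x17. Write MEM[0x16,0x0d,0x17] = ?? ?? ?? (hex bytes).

#0 dst[0x01+2] := {0xb2,0xba}
#1 dst[0x0e+2] := {0xaa,0xb2}
#2 dst[0x15+2] := {0x08,0x6c}
#3 dst[0x16+5] := {0xee,0xaa,0xb2,0xe2,0xa0}
#4 dst[0x18+3] := {0x5e,0xb2,0xba}
#5 dst[0x10+2] := {0xee,0xaa}
query mem[0x16]=0xee, mem[0x0d]=0xee, mem[0x17]=0xaa

MEM[0x16,0x0d,0x17] = ee ee aa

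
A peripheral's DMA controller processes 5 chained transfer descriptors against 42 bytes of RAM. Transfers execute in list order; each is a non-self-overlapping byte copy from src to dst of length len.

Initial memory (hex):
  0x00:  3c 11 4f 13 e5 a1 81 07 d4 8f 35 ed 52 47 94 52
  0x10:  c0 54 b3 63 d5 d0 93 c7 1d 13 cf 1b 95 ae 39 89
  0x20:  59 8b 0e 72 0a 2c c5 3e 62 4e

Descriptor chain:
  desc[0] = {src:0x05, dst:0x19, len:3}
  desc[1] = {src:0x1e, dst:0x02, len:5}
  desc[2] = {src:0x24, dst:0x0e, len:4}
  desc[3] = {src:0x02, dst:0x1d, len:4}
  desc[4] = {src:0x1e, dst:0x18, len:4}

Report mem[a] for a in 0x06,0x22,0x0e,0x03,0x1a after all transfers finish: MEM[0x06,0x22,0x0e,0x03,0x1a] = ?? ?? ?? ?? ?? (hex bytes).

[0] 0x05->0x19 len=3 : a1 81 07
[1] 0x1e->0x02 len=5 : 39 89 59 8b 0e
[2] 0x24->0x0e len=4 : 0a 2c c5 3e
[3] 0x02->0x1d len=4 : 39 89 59 8b
[4] 0x1e->0x18 len=4 : 89 59 8b 8b
query mem[0x06]=0x0e, mem[0x22]=0x0e, mem[0x0e]=0x0a, mem[0x03]=0x89, mem[0x1a]=0x8b

MEM[0x06,0x22,0x0e,0x03,0x1a] = 0e 0e 0a 89 8b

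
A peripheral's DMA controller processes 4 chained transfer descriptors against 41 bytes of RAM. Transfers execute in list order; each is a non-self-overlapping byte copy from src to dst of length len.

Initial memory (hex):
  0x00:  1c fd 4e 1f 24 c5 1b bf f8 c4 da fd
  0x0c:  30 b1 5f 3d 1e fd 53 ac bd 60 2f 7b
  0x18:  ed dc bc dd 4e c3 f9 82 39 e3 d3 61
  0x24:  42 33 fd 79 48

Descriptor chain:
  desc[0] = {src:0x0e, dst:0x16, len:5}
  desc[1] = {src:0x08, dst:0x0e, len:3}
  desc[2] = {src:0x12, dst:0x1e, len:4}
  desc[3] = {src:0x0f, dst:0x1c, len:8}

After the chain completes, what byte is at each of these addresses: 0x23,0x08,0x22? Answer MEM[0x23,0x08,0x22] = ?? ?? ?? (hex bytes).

MEM[0x23,0x08,0x22] = 5f f8 60

D0: mem[0x16..0x1a] <- [5f 3d 1e fd 53]
D1: mem[0x0e..0x10] <- [f8 c4 da]
D2: mem[0x1e..0x21] <- [53 ac bd 60]
D3: mem[0x1c..0x23] <- [c4 da fd 53 ac bd 60 5f]
query mem[0x23]=0x5f, mem[0x08]=0xf8, mem[0x22]=0x60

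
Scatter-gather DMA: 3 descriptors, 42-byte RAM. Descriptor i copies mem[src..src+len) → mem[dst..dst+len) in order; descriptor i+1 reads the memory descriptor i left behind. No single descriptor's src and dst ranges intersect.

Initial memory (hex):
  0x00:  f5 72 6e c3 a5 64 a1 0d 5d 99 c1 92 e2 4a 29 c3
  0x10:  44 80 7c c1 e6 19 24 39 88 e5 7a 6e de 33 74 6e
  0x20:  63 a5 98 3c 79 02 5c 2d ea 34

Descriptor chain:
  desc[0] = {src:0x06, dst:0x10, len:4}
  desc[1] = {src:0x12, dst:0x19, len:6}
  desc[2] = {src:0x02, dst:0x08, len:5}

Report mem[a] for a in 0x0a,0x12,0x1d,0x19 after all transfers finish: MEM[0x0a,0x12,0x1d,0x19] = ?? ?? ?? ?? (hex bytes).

[0] 0x06->0x10 len=4 : a1 0d 5d 99
[1] 0x12->0x19 len=6 : 5d 99 e6 19 24 39
[2] 0x02->0x08 len=5 : 6e c3 a5 64 a1
query mem[0x0a]=0xa5, mem[0x12]=0x5d, mem[0x1d]=0x24, mem[0x19]=0x5d

MEM[0x0a,0x12,0x1d,0x19] = a5 5d 24 5d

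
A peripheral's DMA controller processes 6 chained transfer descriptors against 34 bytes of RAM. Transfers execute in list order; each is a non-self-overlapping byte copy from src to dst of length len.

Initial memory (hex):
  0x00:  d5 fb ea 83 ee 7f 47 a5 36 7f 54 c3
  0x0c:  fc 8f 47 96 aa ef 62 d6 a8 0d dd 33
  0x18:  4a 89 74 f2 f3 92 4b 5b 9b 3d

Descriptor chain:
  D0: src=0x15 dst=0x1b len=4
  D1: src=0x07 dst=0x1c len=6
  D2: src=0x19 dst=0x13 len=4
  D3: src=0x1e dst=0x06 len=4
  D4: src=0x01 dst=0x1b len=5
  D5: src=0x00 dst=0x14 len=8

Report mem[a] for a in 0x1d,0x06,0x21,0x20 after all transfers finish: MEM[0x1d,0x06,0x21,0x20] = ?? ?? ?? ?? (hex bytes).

  after D0: wrote 4B at 0x1b = 0ddd334a
  after D1: wrote 6B at 0x1c = a5367f54c3fc
  after D2: wrote 4B at 0x13 = 89740da5
  after D3: wrote 4B at 0x06 = 7f54c3fc
  after D4: wrote 5B at 0x1b = fbea83ee7f
  after D5: wrote 8B at 0x14 = d5fbea83ee7f7f54
query mem[0x1d]=0x83, mem[0x06]=0x7f, mem[0x21]=0xfc, mem[0x20]=0xc3

MEM[0x1d,0x06,0x21,0x20] = 83 7f fc c3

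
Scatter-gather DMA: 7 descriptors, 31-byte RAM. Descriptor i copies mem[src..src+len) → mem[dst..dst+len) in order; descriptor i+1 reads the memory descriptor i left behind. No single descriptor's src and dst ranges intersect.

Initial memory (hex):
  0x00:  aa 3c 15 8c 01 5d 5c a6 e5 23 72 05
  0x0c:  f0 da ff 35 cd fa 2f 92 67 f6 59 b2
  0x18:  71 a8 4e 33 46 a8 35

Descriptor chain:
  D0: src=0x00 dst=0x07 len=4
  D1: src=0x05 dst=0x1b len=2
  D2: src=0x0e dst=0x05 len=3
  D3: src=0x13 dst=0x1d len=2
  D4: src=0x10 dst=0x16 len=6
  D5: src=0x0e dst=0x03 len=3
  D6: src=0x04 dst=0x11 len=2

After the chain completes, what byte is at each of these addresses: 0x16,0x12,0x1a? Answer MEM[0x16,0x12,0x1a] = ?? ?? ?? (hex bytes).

#0 dst[0x07+4] := {0xaa,0x3c,0x15,0x8c}
#1 dst[0x1b+2] := {0x5d,0x5c}
#2 dst[0x05+3] := {0xff,0x35,0xcd}
#3 dst[0x1d+2] := {0x92,0x67}
#4 dst[0x16+6] := {0xcd,0xfa,0x2f,0x92,0x67,0xf6}
#5 dst[0x03+3] := {0xff,0x35,0xcd}
#6 dst[0x11+2] := {0x35,0xcd}
query mem[0x16]=0xcd, mem[0x12]=0xcd, mem[0x1a]=0x67

MEM[0x16,0x12,0x1a] = cd cd 67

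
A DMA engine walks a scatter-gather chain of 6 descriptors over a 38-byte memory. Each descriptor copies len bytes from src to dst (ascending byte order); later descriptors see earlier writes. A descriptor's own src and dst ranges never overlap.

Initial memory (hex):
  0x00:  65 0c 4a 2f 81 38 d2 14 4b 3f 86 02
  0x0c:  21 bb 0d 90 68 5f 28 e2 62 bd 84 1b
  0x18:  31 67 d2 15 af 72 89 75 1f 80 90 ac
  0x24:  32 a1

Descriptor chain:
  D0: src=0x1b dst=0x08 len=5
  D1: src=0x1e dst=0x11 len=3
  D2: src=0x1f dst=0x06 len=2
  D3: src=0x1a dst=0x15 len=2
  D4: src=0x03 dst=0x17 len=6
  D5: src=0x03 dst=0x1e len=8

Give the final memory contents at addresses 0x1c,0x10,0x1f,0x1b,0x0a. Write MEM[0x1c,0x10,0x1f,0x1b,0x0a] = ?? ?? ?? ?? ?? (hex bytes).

#0 dst[0x08+5] := {0x15,0xaf,0x72,0x89,0x75}
#1 dst[0x11+3] := {0x89,0x75,0x1f}
#2 dst[0x06+2] := {0x75,0x1f}
#3 dst[0x15+2] := {0xd2,0x15}
#4 dst[0x17+6] := {0x2f,0x81,0x38,0x75,0x1f,0x15}
#5 dst[0x1e+8] := {0x2f,0x81,0x38,0x75,0x1f,0x15,0xaf,0x72}
query mem[0x1c]=0x15, mem[0x10]=0x68, mem[0x1f]=0x81, mem[0x1b]=0x1f, mem[0x0a]=0x72

MEM[0x1c,0x10,0x1f,0x1b,0x0a] = 15 68 81 1f 72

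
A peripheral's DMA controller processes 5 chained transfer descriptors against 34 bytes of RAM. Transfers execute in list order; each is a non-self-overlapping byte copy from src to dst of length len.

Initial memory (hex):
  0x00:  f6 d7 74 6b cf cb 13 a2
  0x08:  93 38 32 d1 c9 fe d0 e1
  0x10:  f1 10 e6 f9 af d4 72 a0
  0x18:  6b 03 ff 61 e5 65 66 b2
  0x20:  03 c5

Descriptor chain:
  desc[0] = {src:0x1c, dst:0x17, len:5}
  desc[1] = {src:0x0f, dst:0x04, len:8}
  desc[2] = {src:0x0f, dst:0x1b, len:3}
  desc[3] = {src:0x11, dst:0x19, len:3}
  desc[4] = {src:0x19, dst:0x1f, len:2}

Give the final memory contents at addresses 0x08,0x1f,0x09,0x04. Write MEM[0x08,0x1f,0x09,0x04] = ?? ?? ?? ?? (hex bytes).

MEM[0x08,0x1f,0x09,0x04] = f9 10 af e1

  after D0: wrote 5B at 0x17 = e56566b203
  after D1: wrote 8B at 0x04 = e1f110e6f9afd472
  after D2: wrote 3B at 0x1b = e1f110
  after D3: wrote 3B at 0x19 = 10e6f9
  after D4: wrote 2B at 0x1f = 10e6
query mem[0x08]=0xf9, mem[0x1f]=0x10, mem[0x09]=0xaf, mem[0x04]=0xe1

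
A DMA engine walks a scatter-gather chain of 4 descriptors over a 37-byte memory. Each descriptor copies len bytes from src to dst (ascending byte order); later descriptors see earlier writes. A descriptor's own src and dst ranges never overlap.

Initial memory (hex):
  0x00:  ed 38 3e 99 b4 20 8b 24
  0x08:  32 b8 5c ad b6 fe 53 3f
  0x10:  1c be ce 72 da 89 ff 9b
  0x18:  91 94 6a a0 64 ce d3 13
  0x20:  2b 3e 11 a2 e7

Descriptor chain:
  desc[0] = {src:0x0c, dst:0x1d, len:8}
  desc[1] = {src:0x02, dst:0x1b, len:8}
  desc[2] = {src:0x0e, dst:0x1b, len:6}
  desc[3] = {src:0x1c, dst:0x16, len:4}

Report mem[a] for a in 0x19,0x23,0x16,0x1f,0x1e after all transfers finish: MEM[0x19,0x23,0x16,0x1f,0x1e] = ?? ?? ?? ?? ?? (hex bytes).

#0 dst[0x1d+8] := {0xb6,0xfe,0x53,0x3f,0x1c,0xbe,0xce,0x72}
#1 dst[0x1b+8] := {0x3e,0x99,0xb4,0x20,0x8b,0x24,0x32,0xb8}
#2 dst[0x1b+6] := {0x53,0x3f,0x1c,0xbe,0xce,0x72}
#3 dst[0x16+4] := {0x3f,0x1c,0xbe,0xce}
query mem[0x19]=0xce, mem[0x23]=0xce, mem[0x16]=0x3f, mem[0x1f]=0xce, mem[0x1e]=0xbe

MEM[0x19,0x23,0x16,0x1f,0x1e] = ce ce 3f ce be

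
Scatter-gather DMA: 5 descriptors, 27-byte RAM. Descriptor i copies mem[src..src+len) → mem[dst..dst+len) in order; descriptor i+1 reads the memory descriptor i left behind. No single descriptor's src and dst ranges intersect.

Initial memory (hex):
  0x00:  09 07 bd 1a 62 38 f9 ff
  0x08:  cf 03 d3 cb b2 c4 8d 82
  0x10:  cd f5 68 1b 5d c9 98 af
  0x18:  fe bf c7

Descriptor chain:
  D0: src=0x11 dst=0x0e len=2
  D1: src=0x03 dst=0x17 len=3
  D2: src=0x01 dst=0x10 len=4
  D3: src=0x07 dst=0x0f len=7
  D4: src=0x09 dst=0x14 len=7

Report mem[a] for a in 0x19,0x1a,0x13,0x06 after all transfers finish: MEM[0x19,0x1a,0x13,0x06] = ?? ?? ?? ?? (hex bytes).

#0 dst[0x0e+2] := {0xf5,0x68}
#1 dst[0x17+3] := {0x1a,0x62,0x38}
#2 dst[0x10+4] := {0x07,0xbd,0x1a,0x62}
#3 dst[0x0f+7] := {0xff,0xcf,0x03,0xd3,0xcb,0xb2,0xc4}
#4 dst[0x14+7] := {0x03,0xd3,0xcb,0xb2,0xc4,0xf5,0xff}
query mem[0x19]=0xf5, mem[0x1a]=0xff, mem[0x13]=0xcb, mem[0x06]=0xf9

MEM[0x19,0x1a,0x13,0x06] = f5 ff cb f9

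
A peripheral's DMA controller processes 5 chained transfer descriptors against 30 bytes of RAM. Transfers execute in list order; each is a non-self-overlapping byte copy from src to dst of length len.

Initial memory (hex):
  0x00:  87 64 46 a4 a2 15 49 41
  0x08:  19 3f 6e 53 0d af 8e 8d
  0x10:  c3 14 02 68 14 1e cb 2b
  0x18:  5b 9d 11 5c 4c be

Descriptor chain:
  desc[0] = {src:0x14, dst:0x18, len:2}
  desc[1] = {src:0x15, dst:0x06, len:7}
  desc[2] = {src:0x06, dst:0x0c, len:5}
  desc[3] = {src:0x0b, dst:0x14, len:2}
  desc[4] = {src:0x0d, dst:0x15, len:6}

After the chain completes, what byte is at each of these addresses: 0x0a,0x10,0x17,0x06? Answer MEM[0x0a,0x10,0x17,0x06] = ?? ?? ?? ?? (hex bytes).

MEM[0x0a,0x10,0x17,0x06] = 1e 1e 14 1e

D0: mem[0x18..0x19] <- [14 1e]
D1: mem[0x06..0x0c] <- [1e cb 2b 14 1e 11 5c]
D2: mem[0x0c..0x10] <- [1e cb 2b 14 1e]
D3: mem[0x14..0x15] <- [11 1e]
D4: mem[0x15..0x1a] <- [cb 2b 14 1e 14 02]
query mem[0x0a]=0x1e, mem[0x10]=0x1e, mem[0x17]=0x14, mem[0x06]=0x1e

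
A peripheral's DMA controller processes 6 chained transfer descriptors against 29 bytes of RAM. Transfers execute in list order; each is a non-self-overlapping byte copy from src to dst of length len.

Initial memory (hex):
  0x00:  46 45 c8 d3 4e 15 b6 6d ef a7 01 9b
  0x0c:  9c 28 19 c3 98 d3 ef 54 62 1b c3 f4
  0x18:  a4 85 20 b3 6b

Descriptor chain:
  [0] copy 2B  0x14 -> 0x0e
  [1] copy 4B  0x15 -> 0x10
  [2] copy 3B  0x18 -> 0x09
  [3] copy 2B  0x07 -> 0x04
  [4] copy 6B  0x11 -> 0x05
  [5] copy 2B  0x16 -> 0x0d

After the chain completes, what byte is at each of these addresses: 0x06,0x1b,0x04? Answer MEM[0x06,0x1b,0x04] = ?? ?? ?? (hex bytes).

  after D0: wrote 2B at 0x0e = 621b
  after D1: wrote 4B at 0x10 = 1bc3f4a4
  after D2: wrote 3B at 0x09 = a48520
  after D3: wrote 2B at 0x04 = 6def
  after D4: wrote 6B at 0x05 = c3f4a4621bc3
  after D5: wrote 2B at 0x0d = c3f4
query mem[0x06]=0xf4, mem[0x1b]=0xb3, mem[0x04]=0x6d

MEM[0x06,0x1b,0x04] = f4 b3 6d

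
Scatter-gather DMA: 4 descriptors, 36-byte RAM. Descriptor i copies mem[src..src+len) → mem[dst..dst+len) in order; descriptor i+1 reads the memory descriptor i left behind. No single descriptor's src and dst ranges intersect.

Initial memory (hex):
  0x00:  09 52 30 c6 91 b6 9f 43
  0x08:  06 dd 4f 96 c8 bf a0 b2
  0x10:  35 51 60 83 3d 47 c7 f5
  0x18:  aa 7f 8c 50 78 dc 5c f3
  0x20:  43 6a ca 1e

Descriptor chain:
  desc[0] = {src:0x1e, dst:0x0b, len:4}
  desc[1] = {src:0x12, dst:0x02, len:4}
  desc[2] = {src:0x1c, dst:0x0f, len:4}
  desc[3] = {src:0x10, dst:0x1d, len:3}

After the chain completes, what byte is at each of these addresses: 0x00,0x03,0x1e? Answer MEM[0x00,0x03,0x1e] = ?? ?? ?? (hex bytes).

D0: mem[0x0b..0x0e] <- [5c f3 43 6a]
D1: mem[0x02..0x05] <- [60 83 3d 47]
D2: mem[0x0f..0x12] <- [78 dc 5c f3]
D3: mem[0x1d..0x1f] <- [dc 5c f3]
query mem[0x00]=0x09, mem[0x03]=0x83, mem[0x1e]=0x5c

MEM[0x00,0x03,0x1e] = 09 83 5c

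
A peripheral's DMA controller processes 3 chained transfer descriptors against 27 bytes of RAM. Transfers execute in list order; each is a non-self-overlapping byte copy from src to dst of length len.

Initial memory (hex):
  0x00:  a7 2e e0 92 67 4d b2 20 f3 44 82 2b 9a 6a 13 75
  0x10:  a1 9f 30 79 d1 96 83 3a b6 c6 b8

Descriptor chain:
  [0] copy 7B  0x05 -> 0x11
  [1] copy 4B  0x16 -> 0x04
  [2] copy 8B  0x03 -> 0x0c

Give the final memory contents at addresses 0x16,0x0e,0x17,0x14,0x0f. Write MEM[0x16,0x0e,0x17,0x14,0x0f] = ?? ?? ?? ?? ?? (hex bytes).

  after D0: wrote 7B at 0x11 = 4db220f344822b
  after D1: wrote 4B at 0x04 = 822bb6c6
  after D2: wrote 8B at 0x0c = 92822bb6c6f34482
query mem[0x16]=0x82, mem[0x0e]=0x2b, mem[0x17]=0x2b, mem[0x14]=0xf3, mem[0x0f]=0xb6

MEM[0x16,0x0e,0x17,0x14,0x0f] = 82 2b 2b f3 b6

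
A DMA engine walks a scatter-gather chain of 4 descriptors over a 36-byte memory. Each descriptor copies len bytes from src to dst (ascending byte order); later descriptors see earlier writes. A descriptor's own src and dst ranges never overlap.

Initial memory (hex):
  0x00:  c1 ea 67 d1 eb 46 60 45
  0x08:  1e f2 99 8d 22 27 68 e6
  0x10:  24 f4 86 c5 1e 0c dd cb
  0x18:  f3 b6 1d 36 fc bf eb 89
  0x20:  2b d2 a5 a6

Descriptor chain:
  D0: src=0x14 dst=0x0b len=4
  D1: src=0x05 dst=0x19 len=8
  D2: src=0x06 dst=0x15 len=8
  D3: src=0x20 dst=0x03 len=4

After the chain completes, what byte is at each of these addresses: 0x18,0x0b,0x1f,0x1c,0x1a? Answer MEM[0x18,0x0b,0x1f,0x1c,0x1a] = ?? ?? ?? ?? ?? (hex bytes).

MEM[0x18,0x0b,0x1f,0x1c,0x1a] = f2 1e 1e dd 1e

D0: mem[0x0b..0x0e] <- [1e 0c dd cb]
D1: mem[0x19..0x20] <- [46 60 45 1e f2 99 1e 0c]
D2: mem[0x15..0x1c] <- [60 45 1e f2 99 1e 0c dd]
D3: mem[0x03..0x06] <- [0c d2 a5 a6]
query mem[0x18]=0xf2, mem[0x0b]=0x1e, mem[0x1f]=0x1e, mem[0x1c]=0xdd, mem[0x1a]=0x1e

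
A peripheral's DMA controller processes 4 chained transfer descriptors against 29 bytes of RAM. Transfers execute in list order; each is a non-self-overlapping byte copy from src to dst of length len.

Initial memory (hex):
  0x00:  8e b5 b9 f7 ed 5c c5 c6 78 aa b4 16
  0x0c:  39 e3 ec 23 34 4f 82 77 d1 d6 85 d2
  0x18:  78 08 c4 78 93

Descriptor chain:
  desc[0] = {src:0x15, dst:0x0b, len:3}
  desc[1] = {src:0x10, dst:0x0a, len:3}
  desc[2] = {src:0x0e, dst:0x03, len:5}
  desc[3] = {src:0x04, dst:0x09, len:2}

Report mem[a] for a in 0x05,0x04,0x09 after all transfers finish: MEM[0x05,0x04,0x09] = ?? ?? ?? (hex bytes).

#0 dst[0x0b+3] := {0xd6,0x85,0xd2}
#1 dst[0x0a+3] := {0x34,0x4f,0x82}
#2 dst[0x03+5] := {0xec,0x23,0x34,0x4f,0x82}
#3 dst[0x09+2] := {0x23,0x34}
query mem[0x05]=0x34, mem[0x04]=0x23, mem[0x09]=0x23

MEM[0x05,0x04,0x09] = 34 23 23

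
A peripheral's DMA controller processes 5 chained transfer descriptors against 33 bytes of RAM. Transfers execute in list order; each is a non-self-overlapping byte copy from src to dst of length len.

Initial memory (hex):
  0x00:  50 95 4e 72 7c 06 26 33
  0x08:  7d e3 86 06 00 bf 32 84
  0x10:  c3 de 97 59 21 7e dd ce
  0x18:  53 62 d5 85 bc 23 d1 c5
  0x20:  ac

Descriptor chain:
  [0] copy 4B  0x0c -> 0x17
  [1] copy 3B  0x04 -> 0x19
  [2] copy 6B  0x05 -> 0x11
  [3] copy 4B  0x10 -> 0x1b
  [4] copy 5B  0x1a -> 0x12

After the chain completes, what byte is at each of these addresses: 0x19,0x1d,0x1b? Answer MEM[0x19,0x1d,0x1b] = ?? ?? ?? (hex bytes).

D0: mem[0x17..0x1a] <- [00 bf 32 84]
D1: mem[0x19..0x1b] <- [7c 06 26]
D2: mem[0x11..0x16] <- [06 26 33 7d e3 86]
D3: mem[0x1b..0x1e] <- [c3 06 26 33]
D4: mem[0x12..0x16] <- [06 c3 06 26 33]
query mem[0x19]=0x7c, mem[0x1d]=0x26, mem[0x1b]=0xc3

MEM[0x19,0x1d,0x1b] = 7c 26 c3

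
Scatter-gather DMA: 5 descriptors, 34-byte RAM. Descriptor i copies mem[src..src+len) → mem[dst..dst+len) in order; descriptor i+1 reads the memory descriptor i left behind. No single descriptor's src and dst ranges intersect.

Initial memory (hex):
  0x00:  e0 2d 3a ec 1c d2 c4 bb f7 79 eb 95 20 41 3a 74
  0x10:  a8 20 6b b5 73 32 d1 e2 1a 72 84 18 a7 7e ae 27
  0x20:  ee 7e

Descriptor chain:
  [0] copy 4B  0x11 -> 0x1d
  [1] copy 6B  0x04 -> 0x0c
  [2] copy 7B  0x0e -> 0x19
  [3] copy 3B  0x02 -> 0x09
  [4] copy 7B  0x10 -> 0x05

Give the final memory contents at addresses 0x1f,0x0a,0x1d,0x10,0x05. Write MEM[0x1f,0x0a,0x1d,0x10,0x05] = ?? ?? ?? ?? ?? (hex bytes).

D0: mem[0x1d..0x20] <- [20 6b b5 73]
D1: mem[0x0c..0x11] <- [1c d2 c4 bb f7 79]
D2: mem[0x19..0x1f] <- [c4 bb f7 79 6b b5 73]
D3: mem[0x09..0x0b] <- [3a ec 1c]
D4: mem[0x05..0x0b] <- [f7 79 6b b5 73 32 d1]
query mem[0x1f]=0x73, mem[0x0a]=0x32, mem[0x1d]=0x6b, mem[0x10]=0xf7, mem[0x05]=0xf7

MEM[0x1f,0x0a,0x1d,0x10,0x05] = 73 32 6b f7 f7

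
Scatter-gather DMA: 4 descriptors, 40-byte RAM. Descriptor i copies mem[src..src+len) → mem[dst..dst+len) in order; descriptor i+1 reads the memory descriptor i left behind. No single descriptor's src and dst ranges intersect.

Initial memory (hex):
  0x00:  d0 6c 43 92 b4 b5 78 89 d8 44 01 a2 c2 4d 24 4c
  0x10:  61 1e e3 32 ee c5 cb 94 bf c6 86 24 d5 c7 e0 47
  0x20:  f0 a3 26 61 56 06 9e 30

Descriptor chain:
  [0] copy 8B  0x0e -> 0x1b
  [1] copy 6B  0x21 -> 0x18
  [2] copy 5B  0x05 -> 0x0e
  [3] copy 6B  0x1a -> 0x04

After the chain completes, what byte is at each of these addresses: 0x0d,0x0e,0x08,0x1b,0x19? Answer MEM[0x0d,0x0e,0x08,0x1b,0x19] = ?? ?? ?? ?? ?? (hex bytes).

#0 dst[0x1b+8] := {0x24,0x4c,0x61,0x1e,0xe3,0x32,0xee,0xc5}
#1 dst[0x18+6] := {0xee,0xc5,0x61,0x56,0x06,0x9e}
#2 dst[0x0e+5] := {0xb5,0x78,0x89,0xd8,0x44}
#3 dst[0x04+6] := {0x61,0x56,0x06,0x9e,0x1e,0xe3}
query mem[0x0d]=0x4d, mem[0x0e]=0xb5, mem[0x08]=0x1e, mem[0x1b]=0x56, mem[0x19]=0xc5

MEM[0x0d,0x0e,0x08,0x1b,0x19] = 4d b5 1e 56 c5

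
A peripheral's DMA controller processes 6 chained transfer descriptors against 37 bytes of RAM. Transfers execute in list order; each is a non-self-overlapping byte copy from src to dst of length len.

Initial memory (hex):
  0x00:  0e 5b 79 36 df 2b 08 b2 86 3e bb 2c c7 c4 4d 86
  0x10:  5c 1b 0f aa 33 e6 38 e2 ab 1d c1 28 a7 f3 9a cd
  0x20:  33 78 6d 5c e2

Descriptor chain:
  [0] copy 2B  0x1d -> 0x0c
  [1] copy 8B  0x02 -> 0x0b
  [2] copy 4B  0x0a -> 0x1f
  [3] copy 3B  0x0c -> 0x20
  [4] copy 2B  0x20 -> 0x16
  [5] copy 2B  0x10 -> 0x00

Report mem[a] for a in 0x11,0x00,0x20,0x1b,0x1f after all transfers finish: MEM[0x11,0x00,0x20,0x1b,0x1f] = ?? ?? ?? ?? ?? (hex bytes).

MEM[0x11,0x00,0x20,0x1b,0x1f] = 86 b2 36 28 bb

  after D0: wrote 2B at 0x0c = f39a
  after D1: wrote 8B at 0x0b = 7936df2b08b2863e
  after D2: wrote 4B at 0x1f = bb7936df
  after D3: wrote 3B at 0x20 = 36df2b
  after D4: wrote 2B at 0x16 = 36df
  after D5: wrote 2B at 0x00 = b286
query mem[0x11]=0x86, mem[0x00]=0xb2, mem[0x20]=0x36, mem[0x1b]=0x28, mem[0x1f]=0xbb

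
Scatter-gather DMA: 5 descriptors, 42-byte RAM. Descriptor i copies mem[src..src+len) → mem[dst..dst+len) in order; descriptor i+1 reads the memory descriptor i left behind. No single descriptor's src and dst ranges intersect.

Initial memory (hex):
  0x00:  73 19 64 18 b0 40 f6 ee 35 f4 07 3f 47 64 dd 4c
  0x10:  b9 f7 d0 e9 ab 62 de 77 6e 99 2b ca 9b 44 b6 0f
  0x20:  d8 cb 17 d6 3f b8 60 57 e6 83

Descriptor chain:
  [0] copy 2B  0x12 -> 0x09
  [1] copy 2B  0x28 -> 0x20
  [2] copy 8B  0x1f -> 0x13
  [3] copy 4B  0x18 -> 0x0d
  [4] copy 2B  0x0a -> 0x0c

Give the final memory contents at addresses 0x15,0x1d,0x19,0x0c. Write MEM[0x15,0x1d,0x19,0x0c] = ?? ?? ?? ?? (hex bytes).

MEM[0x15,0x1d,0x19,0x0c] = 83 44 b8 e9

#0 dst[0x09+2] := {0xd0,0xe9}
#1 dst[0x20+2] := {0xe6,0x83}
#2 dst[0x13+8] := {0x0f,0xe6,0x83,0x17,0xd6,0x3f,0xb8,0x60}
#3 dst[0x0d+4] := {0x3f,0xb8,0x60,0xca}
#4 dst[0x0c+2] := {0xe9,0x3f}
query mem[0x15]=0x83, mem[0x1d]=0x44, mem[0x19]=0xb8, mem[0x0c]=0xe9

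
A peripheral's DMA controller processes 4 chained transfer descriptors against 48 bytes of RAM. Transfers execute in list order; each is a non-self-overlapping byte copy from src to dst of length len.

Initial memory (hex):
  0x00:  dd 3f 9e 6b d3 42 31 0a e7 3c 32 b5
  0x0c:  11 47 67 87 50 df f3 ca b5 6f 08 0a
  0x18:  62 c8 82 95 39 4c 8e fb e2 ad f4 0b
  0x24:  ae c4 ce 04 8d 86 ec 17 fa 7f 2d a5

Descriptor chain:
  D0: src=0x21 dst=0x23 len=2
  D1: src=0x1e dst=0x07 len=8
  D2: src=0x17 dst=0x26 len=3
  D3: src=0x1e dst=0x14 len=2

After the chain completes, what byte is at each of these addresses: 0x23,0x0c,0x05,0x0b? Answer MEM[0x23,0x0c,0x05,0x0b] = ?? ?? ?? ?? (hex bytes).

MEM[0x23,0x0c,0x05,0x0b] = ad ad 42 f4

  after D0: wrote 2B at 0x23 = adf4
  after D1: wrote 8B at 0x07 = 8efbe2adf4adf4c4
  after D2: wrote 3B at 0x26 = 0a62c8
  after D3: wrote 2B at 0x14 = 8efb
query mem[0x23]=0xad, mem[0x0c]=0xad, mem[0x05]=0x42, mem[0x0b]=0xf4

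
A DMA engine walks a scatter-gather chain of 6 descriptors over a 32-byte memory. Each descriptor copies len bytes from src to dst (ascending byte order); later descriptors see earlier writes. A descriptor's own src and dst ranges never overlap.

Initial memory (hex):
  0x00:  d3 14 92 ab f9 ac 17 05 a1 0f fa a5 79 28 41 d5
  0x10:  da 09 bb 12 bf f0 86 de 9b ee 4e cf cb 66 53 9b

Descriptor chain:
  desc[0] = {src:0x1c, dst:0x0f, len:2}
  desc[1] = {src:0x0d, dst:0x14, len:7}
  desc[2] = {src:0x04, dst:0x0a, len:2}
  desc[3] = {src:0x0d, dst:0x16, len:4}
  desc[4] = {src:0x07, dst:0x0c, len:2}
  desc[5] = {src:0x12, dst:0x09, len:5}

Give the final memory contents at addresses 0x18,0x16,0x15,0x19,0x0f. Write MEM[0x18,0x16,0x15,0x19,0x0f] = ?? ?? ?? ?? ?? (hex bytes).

MEM[0x18,0x16,0x15,0x19,0x0f] = cb 28 41 66 cb

[0] 0x1c->0x0f len=2 : cb 66
[1] 0x0d->0x14 len=7 : 28 41 cb 66 09 bb 12
[2] 0x04->0x0a len=2 : f9 ac
[3] 0x0d->0x16 len=4 : 28 41 cb 66
[4] 0x07->0x0c len=2 : 05 a1
[5] 0x12->0x09 len=5 : bb 12 28 41 28
query mem[0x18]=0xcb, mem[0x16]=0x28, mem[0x15]=0x41, mem[0x19]=0x66, mem[0x0f]=0xcb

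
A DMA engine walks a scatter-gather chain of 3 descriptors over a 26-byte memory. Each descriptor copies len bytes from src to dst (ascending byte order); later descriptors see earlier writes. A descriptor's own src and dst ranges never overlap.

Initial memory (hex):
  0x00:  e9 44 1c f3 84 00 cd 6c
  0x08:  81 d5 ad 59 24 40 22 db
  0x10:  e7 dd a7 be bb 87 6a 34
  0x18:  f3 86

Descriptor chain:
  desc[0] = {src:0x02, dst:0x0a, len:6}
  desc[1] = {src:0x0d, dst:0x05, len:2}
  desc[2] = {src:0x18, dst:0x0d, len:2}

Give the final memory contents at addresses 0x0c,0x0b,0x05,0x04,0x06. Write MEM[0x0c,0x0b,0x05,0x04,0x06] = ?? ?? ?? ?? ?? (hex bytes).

MEM[0x0c,0x0b,0x05,0x04,0x06] = 84 f3 00 84 cd

#0 dst[0x0a+6] := {0x1c,0xf3,0x84,0x00,0xcd,0x6c}
#1 dst[0x05+2] := {0x00,0xcd}
#2 dst[0x0d+2] := {0xf3,0x86}
query mem[0x0c]=0x84, mem[0x0b]=0xf3, mem[0x05]=0x00, mem[0x04]=0x84, mem[0x06]=0xcd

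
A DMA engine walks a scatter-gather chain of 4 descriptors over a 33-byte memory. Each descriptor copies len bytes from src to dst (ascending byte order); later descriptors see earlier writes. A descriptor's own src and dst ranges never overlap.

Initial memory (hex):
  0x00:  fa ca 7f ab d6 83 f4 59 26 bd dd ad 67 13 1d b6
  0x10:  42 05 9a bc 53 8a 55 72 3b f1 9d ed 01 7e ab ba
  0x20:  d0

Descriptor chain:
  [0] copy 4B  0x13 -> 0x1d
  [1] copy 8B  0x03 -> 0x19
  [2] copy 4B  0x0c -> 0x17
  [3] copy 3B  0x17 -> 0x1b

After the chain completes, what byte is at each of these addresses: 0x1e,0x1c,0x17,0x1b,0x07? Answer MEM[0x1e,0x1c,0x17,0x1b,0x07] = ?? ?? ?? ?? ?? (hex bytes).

MEM[0x1e,0x1c,0x17,0x1b,0x07] = 26 13 67 67 59

#0 dst[0x1d+4] := {0xbc,0x53,0x8a,0x55}
#1 dst[0x19+8] := {0xab,0xd6,0x83,0xf4,0x59,0x26,0xbd,0xdd}
#2 dst[0x17+4] := {0x67,0x13,0x1d,0xb6}
#3 dst[0x1b+3] := {0x67,0x13,0x1d}
query mem[0x1e]=0x26, mem[0x1c]=0x13, mem[0x17]=0x67, mem[0x1b]=0x67, mem[0x07]=0x59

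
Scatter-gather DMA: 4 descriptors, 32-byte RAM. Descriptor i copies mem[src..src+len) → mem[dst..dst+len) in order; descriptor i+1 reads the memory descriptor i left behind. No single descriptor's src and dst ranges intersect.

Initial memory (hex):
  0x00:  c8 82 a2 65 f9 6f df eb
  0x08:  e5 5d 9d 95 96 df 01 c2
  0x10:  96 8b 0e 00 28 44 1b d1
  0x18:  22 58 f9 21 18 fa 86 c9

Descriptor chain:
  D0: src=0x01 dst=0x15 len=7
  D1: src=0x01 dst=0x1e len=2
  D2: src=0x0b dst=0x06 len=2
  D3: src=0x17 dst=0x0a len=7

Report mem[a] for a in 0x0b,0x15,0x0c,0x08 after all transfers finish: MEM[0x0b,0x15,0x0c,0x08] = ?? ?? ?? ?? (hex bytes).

D0: mem[0x15..0x1b] <- [82 a2 65 f9 6f df eb]
D1: mem[0x1e..0x1f] <- [82 a2]
D2: mem[0x06..0x07] <- [95 96]
D3: mem[0x0a..0x10] <- [65 f9 6f df eb 18 fa]
query mem[0x0b]=0xf9, mem[0x15]=0x82, mem[0x0c]=0x6f, mem[0x08]=0xe5

MEM[0x0b,0x15,0x0c,0x08] = f9 82 6f e5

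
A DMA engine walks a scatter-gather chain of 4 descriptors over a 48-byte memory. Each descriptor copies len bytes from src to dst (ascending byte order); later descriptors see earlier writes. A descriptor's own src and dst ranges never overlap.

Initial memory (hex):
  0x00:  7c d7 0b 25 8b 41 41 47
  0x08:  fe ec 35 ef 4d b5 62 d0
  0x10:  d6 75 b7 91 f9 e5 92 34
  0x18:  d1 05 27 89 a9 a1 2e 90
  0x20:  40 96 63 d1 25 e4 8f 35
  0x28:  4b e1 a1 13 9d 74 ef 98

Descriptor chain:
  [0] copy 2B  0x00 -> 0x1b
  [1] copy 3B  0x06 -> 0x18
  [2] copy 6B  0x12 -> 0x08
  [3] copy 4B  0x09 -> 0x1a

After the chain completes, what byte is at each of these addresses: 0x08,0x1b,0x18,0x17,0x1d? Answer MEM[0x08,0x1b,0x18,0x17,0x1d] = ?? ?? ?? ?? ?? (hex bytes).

MEM[0x08,0x1b,0x18,0x17,0x1d] = b7 f9 41 34 92

[0] 0x00->0x1b len=2 : 7c d7
[1] 0x06->0x18 len=3 : 41 47 fe
[2] 0x12->0x08 len=6 : b7 91 f9 e5 92 34
[3] 0x09->0x1a len=4 : 91 f9 e5 92
query mem[0x08]=0xb7, mem[0x1b]=0xf9, mem[0x18]=0x41, mem[0x17]=0x34, mem[0x1d]=0x92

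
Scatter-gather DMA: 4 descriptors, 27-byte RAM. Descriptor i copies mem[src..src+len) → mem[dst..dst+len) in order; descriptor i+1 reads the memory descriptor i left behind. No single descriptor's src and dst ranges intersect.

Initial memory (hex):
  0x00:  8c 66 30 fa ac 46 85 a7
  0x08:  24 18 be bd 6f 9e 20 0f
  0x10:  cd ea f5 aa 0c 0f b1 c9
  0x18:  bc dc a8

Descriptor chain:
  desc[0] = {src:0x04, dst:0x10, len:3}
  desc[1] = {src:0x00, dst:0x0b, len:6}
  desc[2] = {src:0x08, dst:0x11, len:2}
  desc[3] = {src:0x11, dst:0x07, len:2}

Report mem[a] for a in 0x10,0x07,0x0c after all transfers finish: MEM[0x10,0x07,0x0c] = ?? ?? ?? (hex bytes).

MEM[0x10,0x07,0x0c] = 46 24 66

[0] 0x04->0x10 len=3 : ac 46 85
[1] 0x00->0x0b len=6 : 8c 66 30 fa ac 46
[2] 0x08->0x11 len=2 : 24 18
[3] 0x11->0x07 len=2 : 24 18
query mem[0x10]=0x46, mem[0x07]=0x24, mem[0x0c]=0x66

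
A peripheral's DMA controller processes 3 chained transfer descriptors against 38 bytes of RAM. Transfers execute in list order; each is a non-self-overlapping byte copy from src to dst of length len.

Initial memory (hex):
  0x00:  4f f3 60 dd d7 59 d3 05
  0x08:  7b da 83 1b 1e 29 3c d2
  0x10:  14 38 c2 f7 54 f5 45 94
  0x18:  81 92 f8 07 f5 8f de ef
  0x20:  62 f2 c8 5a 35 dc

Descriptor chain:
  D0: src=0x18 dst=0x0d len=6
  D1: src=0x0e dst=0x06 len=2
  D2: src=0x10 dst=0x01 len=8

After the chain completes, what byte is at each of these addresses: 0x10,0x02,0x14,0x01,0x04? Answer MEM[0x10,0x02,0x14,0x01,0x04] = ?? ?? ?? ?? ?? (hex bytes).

MEM[0x10,0x02,0x14,0x01,0x04] = 07 f5 54 07 f7

#0 dst[0x0d+6] := {0x81,0x92,0xf8,0x07,0xf5,0x8f}
#1 dst[0x06+2] := {0x92,0xf8}
#2 dst[0x01+8] := {0x07,0xf5,0x8f,0xf7,0x54,0xf5,0x45,0x94}
query mem[0x10]=0x07, mem[0x02]=0xf5, mem[0x14]=0x54, mem[0x01]=0x07, mem[0x04]=0xf7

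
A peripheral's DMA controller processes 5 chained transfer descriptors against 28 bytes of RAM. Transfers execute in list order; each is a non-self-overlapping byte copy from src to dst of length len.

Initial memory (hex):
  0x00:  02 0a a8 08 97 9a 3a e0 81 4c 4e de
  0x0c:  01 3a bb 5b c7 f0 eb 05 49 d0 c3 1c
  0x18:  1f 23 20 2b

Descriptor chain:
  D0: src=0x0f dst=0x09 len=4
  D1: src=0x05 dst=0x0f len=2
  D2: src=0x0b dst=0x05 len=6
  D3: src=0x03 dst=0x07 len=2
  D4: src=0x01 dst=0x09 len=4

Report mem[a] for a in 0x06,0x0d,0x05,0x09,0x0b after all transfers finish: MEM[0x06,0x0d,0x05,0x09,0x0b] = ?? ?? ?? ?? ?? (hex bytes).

  after D0: wrote 4B at 0x09 = 5bc7f0eb
  after D1: wrote 2B at 0x0f = 9a3a
  after D2: wrote 6B at 0x05 = f0eb3abb9a3a
  after D3: wrote 2B at 0x07 = 0897
  after D4: wrote 4B at 0x09 = 0aa80897
query mem[0x06]=0xeb, mem[0x0d]=0x3a, mem[0x05]=0xf0, mem[0x09]=0x0a, mem[0x0b]=0x08

MEM[0x06,0x0d,0x05,0x09,0x0b] = eb 3a f0 0a 08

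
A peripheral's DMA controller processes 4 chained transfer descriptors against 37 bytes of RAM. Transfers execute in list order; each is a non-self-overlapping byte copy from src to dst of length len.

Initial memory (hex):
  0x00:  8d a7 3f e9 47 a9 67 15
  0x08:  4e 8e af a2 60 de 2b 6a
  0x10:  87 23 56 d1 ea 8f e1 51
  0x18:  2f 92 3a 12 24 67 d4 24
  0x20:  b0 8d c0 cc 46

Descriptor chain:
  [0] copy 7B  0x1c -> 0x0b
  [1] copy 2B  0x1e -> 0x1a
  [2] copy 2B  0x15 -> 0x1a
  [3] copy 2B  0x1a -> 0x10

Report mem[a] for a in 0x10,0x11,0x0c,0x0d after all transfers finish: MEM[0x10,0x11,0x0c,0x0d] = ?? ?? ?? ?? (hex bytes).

MEM[0x10,0x11,0x0c,0x0d] = 8f e1 67 d4

  after D0: wrote 7B at 0x0b = 2467d424b08dc0
  after D1: wrote 2B at 0x1a = d424
  after D2: wrote 2B at 0x1a = 8fe1
  after D3: wrote 2B at 0x10 = 8fe1
query mem[0x10]=0x8f, mem[0x11]=0xe1, mem[0x0c]=0x67, mem[0x0d]=0xd4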